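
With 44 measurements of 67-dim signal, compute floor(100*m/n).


100*m/n = 100*44/67 ≈ 65.6716.
floor = 65.

65


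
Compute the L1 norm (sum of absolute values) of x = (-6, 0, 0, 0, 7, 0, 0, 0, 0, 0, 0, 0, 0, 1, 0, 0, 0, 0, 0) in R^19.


Non-zero entries: [(0, -6), (4, 7), (13, 1)]
Absolute values: [6, 7, 1]
||x||_1 = sum = 14.

14


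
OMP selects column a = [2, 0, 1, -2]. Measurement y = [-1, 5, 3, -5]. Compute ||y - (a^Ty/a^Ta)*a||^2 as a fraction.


a^T a = 9.
a^T y = 11.
coeff = 11/9 = 11/9.
||r||^2 = 419/9.

419/9


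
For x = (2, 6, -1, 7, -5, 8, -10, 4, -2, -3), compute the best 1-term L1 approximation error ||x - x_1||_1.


Sorted |x_i| descending: [10, 8, 7, 6, 5, 4, 3, 2, 2, 1]
Keep top 1: [10]
Tail entries: [8, 7, 6, 5, 4, 3, 2, 2, 1]
L1 error = sum of tail = 38.

38


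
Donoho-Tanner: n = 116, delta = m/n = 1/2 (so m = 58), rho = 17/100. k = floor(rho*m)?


m = 1/2*116 = 58.
rho = 17/100.
rho*m = 17/100*58 = 9.86.
k = floor(9.86) = 9.

9


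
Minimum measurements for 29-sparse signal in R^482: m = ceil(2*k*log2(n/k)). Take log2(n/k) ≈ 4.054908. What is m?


log2(n/k) = log2(482/29) ≈ 4.054908.
2*k*log2(n/k) ≈ 2*29*4.054908 = 235.184664.
m = ceil(235.184664) = 236.

236


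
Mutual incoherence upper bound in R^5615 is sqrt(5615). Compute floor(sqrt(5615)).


74^2 = 5476 <= 5615 < 5625 = 75^2, so 74 <= sqrt(5615) < 75.
floor(sqrt(5615)) = 74.

74


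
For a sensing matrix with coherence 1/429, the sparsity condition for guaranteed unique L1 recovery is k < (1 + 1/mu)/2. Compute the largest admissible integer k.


1/mu = 429.
1 + 1/mu = 430.
(1 + 1/mu)/2 = 215 is an integer and the inequality is strict, so k_max = 215 - 1 = 214.

214


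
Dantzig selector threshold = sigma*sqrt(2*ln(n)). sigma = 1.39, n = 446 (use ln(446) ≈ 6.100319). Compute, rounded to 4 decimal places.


ln(446) ≈ 6.100319.
2*ln(n) ≈ 12.200638.
sqrt(2*ln(n)) ≈ sqrt(12.200638) ≈ 3.492941.
threshold ≈ 1.39*3.492941 = 4.85518799 ≈ 4.8552.

4.8552


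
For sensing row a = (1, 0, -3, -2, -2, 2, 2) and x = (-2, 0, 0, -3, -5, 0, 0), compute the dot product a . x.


Non-zero terms: ['1*-2', '-2*-3', '-2*-5']
Products: [-2, 6, 10]
y = sum = 14.

14


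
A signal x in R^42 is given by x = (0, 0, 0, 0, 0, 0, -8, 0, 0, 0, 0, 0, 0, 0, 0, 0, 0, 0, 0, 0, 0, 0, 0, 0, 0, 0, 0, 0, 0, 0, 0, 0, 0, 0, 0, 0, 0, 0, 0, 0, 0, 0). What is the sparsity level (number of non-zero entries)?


Non-zero positions: [6].
Sparsity = 1.

1


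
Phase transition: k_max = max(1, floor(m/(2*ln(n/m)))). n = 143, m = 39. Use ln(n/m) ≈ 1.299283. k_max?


n/m = 143/39 = 11/3.
ln(n/m) ≈ 1.299283.
2*ln(n/m) ≈ 2.598566.
m/(2*ln(n/m)) ≈ 39/2.598566 ≈ 15.0083.
floor = 15.
k_max = max(1, 15) = 15.

15


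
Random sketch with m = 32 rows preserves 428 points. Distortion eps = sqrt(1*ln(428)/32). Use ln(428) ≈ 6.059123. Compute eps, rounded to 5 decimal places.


ln(428) ≈ 6.059123.
1*ln(N)/m ≈ 1*6.059123/32 ≈ 0.18934759.
eps = sqrt(0.18934759) ≈ 0.4351409 ≈ 0.43514.

0.43514


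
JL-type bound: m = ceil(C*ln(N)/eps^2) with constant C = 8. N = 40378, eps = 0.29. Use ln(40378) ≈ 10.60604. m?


ln(40378) ≈ 10.60604.
eps^2 = 0.29^2 = 0.0841.
C*ln(N)/eps^2 ≈ 8*10.60604/0.0841 ≈ 1008.898.
m = ceil(1008.898) = 1009.

1009


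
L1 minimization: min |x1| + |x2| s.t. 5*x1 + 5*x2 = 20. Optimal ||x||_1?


Axis intercepts:
  x1 = 4, x2 = 0: L1 = 4
  x1 = 0, x2 = 4: L1 = 4
x* = (4, 0)
||x*||_1 = 4.

4


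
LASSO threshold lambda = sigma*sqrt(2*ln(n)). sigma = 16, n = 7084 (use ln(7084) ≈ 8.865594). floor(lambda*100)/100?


ln(7084) ≈ 8.865594.
2*ln(n) ≈ 17.731188.
sqrt(2*ln(n)) ≈ sqrt(17.731188) ≈ 4.210842.
lambda ≈ 16*4.210842 = 67.373472.
floor(lambda*100)/100 = 67.37.

67.37


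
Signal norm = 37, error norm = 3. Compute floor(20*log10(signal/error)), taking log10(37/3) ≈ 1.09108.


||x||/||e|| = 37/3.
log10(37/3) ≈ 1.09108.
20*log10(||x||/||e||) ≈ 20*1.09108 = 21.8216.
floor(21.8216) = 21.

21


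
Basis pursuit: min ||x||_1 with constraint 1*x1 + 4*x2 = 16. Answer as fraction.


Axis intercepts:
  x1 = 16, x2 = 0: L1 = 16
  x1 = 0, x2 = 4: L1 = 4
x* = (0, 4)
||x*||_1 = 4.

4


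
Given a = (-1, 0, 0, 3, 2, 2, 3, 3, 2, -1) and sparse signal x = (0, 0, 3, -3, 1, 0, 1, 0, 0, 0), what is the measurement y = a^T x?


Non-zero terms: ['0*3', '3*-3', '2*1', '3*1']
Products: [0, -9, 2, 3]
y = sum = -4.

-4


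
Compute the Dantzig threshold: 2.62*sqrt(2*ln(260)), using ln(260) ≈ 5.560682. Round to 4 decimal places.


ln(260) ≈ 5.560682.
2*ln(n) ≈ 11.121364.
sqrt(2*ln(n)) ≈ sqrt(11.121364) ≈ 3.334871.
threshold ≈ 2.62*3.334871 = 8.73736202 ≈ 8.7374.

8.7374


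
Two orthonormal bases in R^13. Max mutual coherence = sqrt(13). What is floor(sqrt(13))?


3^2 = 9 <= 13 < 16 = 4^2, so 3 <= sqrt(13) < 4.
floor(sqrt(13)) = 3.

3


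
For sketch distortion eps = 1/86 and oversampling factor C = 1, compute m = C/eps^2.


1/eps = 86.
(1/eps)^2 = 7396.
m = 1*7396 = 7396.

7396


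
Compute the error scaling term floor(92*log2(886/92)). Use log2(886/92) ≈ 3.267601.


log2(n/k) = log2(886/92) ≈ 3.267601.
k*log2(n/k) ≈ 92*3.267601 = 300.619292.
floor(300.619292) = 300.

300


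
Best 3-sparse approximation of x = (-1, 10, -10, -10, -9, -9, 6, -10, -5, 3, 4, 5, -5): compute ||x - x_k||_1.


Sorted |x_i| descending: [10, 10, 10, 10, 9, 9, 6, 5, 5, 5, 4, 3, 1]
Keep top 3: [10, 10, 10]
Tail entries: [10, 9, 9, 6, 5, 5, 5, 4, 3, 1]
L1 error = sum of tail = 57.

57


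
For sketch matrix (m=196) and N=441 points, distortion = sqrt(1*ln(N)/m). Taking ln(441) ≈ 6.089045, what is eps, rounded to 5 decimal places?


ln(441) ≈ 6.089045.
1*ln(N)/m ≈ 1*6.089045/196 ≈ 0.03106656.
eps = sqrt(0.03106656) ≈ 0.1762571 ≈ 0.17626.

0.17626


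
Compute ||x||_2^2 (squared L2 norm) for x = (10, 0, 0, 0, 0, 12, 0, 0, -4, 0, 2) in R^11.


Non-zero entries: [(0, 10), (5, 12), (8, -4), (10, 2)]
Squares: [100, 144, 16, 4]
||x||_2^2 = sum = 264.

264


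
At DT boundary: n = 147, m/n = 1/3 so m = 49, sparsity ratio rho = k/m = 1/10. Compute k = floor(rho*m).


m = 1/3*147 = 49.
rho = 1/10.
rho*m = 1/10*49 = 4.9.
k = floor(4.9) = 4.

4


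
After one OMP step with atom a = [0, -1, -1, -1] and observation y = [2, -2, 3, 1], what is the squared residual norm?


a^T a = 3.
a^T y = -2.
coeff = -2/3 = -2/3.
||r||^2 = 50/3.

50/3


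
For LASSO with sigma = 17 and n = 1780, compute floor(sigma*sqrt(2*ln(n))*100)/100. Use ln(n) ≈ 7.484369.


ln(1780) ≈ 7.484369.
2*ln(n) ≈ 14.968738.
sqrt(2*ln(n)) ≈ sqrt(14.968738) ≈ 3.868945.
lambda ≈ 17*3.868945 = 65.772065.
floor(lambda*100)/100 = 65.77.

65.77


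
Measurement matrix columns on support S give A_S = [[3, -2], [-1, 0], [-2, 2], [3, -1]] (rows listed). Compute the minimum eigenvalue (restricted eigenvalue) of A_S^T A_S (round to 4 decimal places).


A_S^T A_S = [[23, -13], [-13, 9]].
trace = 32.
det = 38.
disc = trace^2 - 4*det = 1024 - 4*38 = 872.
sqrt(872) ≈ 29.529646.
lam_min = (32 - sqrt(872))/2 ≈ (32 - 29.529646)/2 = 1.235177 ≈ 1.2352.

1.2352


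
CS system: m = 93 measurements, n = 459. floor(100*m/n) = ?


100*m/n = 100*93/459 ≈ 20.2614.
floor = 20.

20


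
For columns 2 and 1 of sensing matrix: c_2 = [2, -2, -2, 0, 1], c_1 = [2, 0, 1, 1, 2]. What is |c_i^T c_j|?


Inner product: 2*2 + -2*0 + -2*1 + 0*1 + 1*2
Products: [4, 0, -2, 0, 2]
Sum = 4.
|dot| = 4.

4


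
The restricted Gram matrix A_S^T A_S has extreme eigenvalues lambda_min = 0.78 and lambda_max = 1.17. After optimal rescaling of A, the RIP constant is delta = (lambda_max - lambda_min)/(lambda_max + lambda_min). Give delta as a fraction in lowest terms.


lambda_max - lambda_min = 1.17 - 0.78 = 0.39.
lambda_max + lambda_min = 1.17 + 0.78 = 1.95.
delta = 0.39/1.95 = 39/195 = 1/5.

1/5


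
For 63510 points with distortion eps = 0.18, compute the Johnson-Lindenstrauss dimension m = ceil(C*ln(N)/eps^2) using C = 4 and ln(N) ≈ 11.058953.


ln(63510) ≈ 11.058953.
eps^2 = 0.18^2 = 0.0324.
C*ln(N)/eps^2 ≈ 4*11.058953/0.0324 ≈ 1365.3028.
m = ceil(1365.3028) = 1366.

1366


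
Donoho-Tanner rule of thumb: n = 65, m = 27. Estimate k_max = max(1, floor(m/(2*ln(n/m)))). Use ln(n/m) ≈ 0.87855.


n/m = 65/27.
ln(n/m) ≈ 0.87855.
2*ln(n/m) ≈ 1.7571.
m/(2*ln(n/m)) ≈ 27/1.7571 ≈ 15.3662.
floor = 15.
k_max = max(1, 15) = 15.

15


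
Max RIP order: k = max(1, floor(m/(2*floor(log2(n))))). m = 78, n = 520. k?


floor(log2(520)) = 9.
2*9 = 18.
m/(2*floor(log2(n))) = 78/18 ≈ 4.3333.
floor = 4.
k = max(1, 4) = 4.

4


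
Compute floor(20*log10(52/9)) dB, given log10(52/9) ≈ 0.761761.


||x||/||e|| = 52/9.
log10(52/9) ≈ 0.761761.
20*log10(||x||/||e||) ≈ 20*0.761761 = 15.23522.
floor(15.23522) = 15.

15


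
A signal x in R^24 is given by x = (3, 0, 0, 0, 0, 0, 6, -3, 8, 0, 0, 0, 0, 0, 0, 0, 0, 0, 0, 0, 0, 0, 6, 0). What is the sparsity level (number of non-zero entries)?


Non-zero positions: [0, 6, 7, 8, 22].
Sparsity = 5.

5


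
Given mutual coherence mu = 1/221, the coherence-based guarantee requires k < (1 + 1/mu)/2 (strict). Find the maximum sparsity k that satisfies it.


1/mu = 221.
1 + 1/mu = 222.
(1 + 1/mu)/2 = 111 is an integer and the inequality is strict, so k_max = 111 - 1 = 110.

110


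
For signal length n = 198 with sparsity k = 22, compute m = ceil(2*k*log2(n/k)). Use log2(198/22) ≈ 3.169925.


log2(n/k) = log2(198/22) ≈ 3.169925.
2*k*log2(n/k) ≈ 2*22*3.169925 = 139.4767.
m = ceil(139.4767) = 140.

140


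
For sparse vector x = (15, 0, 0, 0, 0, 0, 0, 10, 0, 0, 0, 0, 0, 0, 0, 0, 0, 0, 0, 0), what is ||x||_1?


Non-zero entries: [(0, 15), (7, 10)]
Absolute values: [15, 10]
||x||_1 = sum = 25.

25


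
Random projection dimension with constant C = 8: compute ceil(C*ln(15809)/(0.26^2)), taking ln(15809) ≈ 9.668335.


ln(15809) ≈ 9.668335.
eps^2 = 0.26^2 = 0.0676.
C*ln(N)/eps^2 ≈ 8*9.668335/0.0676 ≈ 1144.1817.
m = ceil(1144.1817) = 1145.

1145


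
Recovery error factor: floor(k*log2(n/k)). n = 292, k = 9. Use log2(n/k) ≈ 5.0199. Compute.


log2(n/k) = log2(292/9) ≈ 5.0199.
k*log2(n/k) ≈ 9*5.0199 = 45.1791.
floor(45.1791) = 45.

45


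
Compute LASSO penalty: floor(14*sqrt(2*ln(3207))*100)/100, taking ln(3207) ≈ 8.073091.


ln(3207) ≈ 8.073091.
2*ln(n) ≈ 16.146182.
sqrt(2*ln(n)) ≈ sqrt(16.146182) ≈ 4.018231.
lambda ≈ 14*4.018231 = 56.255234.
floor(lambda*100)/100 = 56.25.

56.25


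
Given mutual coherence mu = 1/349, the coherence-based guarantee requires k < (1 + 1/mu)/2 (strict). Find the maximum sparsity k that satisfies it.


1/mu = 349.
1 + 1/mu = 350.
(1 + 1/mu)/2 = 175 is an integer and the inequality is strict, so k_max = 175 - 1 = 174.

174


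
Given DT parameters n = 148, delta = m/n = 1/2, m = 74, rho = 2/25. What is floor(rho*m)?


m = 1/2*148 = 74.
rho = 2/25.
rho*m = 2/25*74 = 5.92.
k = floor(5.92) = 5.

5


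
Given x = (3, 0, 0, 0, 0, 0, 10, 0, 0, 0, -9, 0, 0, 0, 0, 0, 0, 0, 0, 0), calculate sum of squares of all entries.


Non-zero entries: [(0, 3), (6, 10), (10, -9)]
Squares: [9, 100, 81]
||x||_2^2 = sum = 190.

190


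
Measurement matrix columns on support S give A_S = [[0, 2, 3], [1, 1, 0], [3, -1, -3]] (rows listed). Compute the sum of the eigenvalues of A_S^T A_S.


Sum of eigenvalues of A_S^T A_S = trace(A_S^T A_S) = sum of squared column norms of A_S.
A_S^T A_S diagonal: [10, 6, 18].
trace = 10 + 6 + 18 = 34.

34


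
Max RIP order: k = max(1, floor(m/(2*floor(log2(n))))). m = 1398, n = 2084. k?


floor(log2(2084)) = 11.
2*11 = 22.
m/(2*floor(log2(n))) = 1398/22 ≈ 63.5455.
floor = 63.
k = max(1, 63) = 63.

63


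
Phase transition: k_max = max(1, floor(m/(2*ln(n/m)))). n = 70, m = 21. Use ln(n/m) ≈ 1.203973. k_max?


n/m = 70/21 = 10/3.
ln(n/m) ≈ 1.203973.
2*ln(n/m) ≈ 2.407946.
m/(2*ln(n/m)) ≈ 21/2.407946 ≈ 8.7211.
floor = 8.
k_max = max(1, 8) = 8.

8


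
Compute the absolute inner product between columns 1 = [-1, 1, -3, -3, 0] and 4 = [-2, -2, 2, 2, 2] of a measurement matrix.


Inner product: -1*-2 + 1*-2 + -3*2 + -3*2 + 0*2
Products: [2, -2, -6, -6, 0]
Sum = -12.
|dot| = 12.

12


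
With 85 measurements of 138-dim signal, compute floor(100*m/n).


100*m/n = 100*85/138 ≈ 61.5942.
floor = 61.

61


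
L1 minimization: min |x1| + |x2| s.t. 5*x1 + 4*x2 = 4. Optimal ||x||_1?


Axis intercepts:
  x1 = 4/5, x2 = 0: L1 = 4/5
  x1 = 0, x2 = 1: L1 = 1
x* = (4/5, 0)
||x*||_1 = 4/5.

4/5


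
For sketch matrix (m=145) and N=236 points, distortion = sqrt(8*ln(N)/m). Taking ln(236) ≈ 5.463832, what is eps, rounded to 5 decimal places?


ln(236) ≈ 5.463832.
8*ln(N)/m ≈ 8*5.463832/145 ≈ 0.3014528.
eps = sqrt(0.3014528) ≈ 0.5490472 ≈ 0.54905.

0.54905


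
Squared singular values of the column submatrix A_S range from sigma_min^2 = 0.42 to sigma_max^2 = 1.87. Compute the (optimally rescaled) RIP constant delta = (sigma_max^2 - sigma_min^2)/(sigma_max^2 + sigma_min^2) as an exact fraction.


lambda_max - lambda_min = 1.87 - 0.42 = 1.45.
lambda_max + lambda_min = 1.87 + 0.42 = 2.29.
delta = 1.45/2.29 = 145/229.

145/229


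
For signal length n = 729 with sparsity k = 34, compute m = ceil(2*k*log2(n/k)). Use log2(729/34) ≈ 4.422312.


log2(n/k) = log2(729/34) ≈ 4.422312.
2*k*log2(n/k) ≈ 2*34*4.422312 = 300.717216.
m = ceil(300.717216) = 301.

301


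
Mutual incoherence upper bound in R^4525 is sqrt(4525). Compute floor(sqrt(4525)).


67^2 = 4489 <= 4525 < 4624 = 68^2, so 67 <= sqrt(4525) < 68.
floor(sqrt(4525)) = 67.

67


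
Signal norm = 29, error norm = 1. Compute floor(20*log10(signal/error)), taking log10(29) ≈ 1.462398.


||x||/||e|| = 29/1 = 29.
log10(29) ≈ 1.462398.
20*log10(||x||/||e||) ≈ 20*1.462398 = 29.24796.
floor(29.24796) = 29.

29


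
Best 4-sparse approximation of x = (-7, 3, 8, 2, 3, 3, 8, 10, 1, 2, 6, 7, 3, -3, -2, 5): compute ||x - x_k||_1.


Sorted |x_i| descending: [10, 8, 8, 7, 7, 6, 5, 3, 3, 3, 3, 3, 2, 2, 2, 1]
Keep top 4: [10, 8, 8, 7]
Tail entries: [7, 6, 5, 3, 3, 3, 3, 3, 2, 2, 2, 1]
L1 error = sum of tail = 40.

40


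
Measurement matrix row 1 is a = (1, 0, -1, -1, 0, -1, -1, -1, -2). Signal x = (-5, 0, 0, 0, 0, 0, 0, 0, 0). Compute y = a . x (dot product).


Non-zero terms: ['1*-5']
Products: [-5]
y = sum = -5.

-5


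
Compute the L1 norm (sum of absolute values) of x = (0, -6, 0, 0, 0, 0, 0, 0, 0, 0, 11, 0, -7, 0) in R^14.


Non-zero entries: [(1, -6), (10, 11), (12, -7)]
Absolute values: [6, 11, 7]
||x||_1 = sum = 24.

24


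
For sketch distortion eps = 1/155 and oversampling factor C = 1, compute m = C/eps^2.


1/eps = 155.
(1/eps)^2 = 24025.
m = 1*24025 = 24025.

24025


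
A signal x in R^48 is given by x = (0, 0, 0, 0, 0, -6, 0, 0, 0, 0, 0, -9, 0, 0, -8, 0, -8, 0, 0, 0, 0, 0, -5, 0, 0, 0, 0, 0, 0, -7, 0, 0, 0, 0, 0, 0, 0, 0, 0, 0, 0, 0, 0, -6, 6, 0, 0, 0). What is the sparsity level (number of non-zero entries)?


Non-zero positions: [5, 11, 14, 16, 22, 29, 43, 44].
Sparsity = 8.

8


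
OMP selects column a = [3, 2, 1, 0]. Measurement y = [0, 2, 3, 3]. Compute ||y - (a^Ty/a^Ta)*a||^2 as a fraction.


a^T a = 14.
a^T y = 7.
coeff = 7/14 = 1/2.
||r||^2 = 37/2.

37/2


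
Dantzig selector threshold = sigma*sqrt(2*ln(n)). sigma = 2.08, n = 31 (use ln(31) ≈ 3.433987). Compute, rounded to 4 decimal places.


ln(31) ≈ 3.433987.
2*ln(n) ≈ 6.867974.
sqrt(2*ln(n)) ≈ sqrt(6.867974) ≈ 2.620682.
threshold ≈ 2.08*2.620682 = 5.45101856 ≈ 5.4510.

5.4510


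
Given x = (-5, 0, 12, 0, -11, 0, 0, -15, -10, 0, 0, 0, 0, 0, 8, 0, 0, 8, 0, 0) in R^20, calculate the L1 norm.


Non-zero entries: [(0, -5), (2, 12), (4, -11), (7, -15), (8, -10), (14, 8), (17, 8)]
Absolute values: [5, 12, 11, 15, 10, 8, 8]
||x||_1 = sum = 69.

69


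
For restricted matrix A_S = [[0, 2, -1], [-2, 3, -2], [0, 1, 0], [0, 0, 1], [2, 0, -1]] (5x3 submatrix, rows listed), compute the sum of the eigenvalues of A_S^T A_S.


Sum of eigenvalues of A_S^T A_S = trace(A_S^T A_S) = sum of squared column norms of A_S.
A_S^T A_S diagonal: [8, 14, 7].
trace = 8 + 14 + 7 = 29.

29


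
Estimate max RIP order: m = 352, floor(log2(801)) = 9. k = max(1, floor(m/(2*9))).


floor(log2(801)) = 9.
2*9 = 18.
m/(2*floor(log2(n))) = 352/18 ≈ 19.5556.
floor = 19.
k = max(1, 19) = 19.

19


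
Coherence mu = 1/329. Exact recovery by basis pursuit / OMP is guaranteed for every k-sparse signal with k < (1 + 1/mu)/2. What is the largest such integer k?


1/mu = 329.
1 + 1/mu = 330.
(1 + 1/mu)/2 = 165 is an integer and the inequality is strict, so k_max = 165 - 1 = 164.

164


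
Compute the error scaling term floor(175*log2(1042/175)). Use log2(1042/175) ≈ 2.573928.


log2(n/k) = log2(1042/175) ≈ 2.573928.
k*log2(n/k) ≈ 175*2.573928 = 450.4374.
floor(450.4374) = 450.

450


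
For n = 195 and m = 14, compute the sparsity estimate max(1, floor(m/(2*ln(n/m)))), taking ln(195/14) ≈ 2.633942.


n/m = 195/14.
ln(n/m) ≈ 2.633942.
2*ln(n/m) ≈ 5.267884.
m/(2*ln(n/m)) ≈ 14/5.267884 ≈ 2.6576.
floor = 2.
k_max = max(1, 2) = 2.

2


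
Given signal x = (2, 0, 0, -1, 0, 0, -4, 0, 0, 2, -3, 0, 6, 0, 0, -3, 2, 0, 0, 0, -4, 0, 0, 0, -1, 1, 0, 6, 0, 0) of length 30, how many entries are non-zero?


Non-zero positions: [0, 3, 6, 9, 10, 12, 15, 16, 20, 24, 25, 27].
Sparsity = 12.

12


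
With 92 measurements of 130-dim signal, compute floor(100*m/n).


100*m/n = 100*92/130 ≈ 70.7692.
floor = 70.

70


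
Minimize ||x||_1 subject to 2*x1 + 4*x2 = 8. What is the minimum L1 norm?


Axis intercepts:
  x1 = 4, x2 = 0: L1 = 4
  x1 = 0, x2 = 2: L1 = 2
x* = (0, 2)
||x*||_1 = 2.

2


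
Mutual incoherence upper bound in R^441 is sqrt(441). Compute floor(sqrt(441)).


21^2 = 441 <= 441 < 484 = 22^2, so 21 <= sqrt(441) < 22.
floor(sqrt(441)) = 21.

21


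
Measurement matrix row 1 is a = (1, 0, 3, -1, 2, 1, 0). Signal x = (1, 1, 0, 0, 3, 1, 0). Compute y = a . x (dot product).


Non-zero terms: ['1*1', '0*1', '2*3', '1*1']
Products: [1, 0, 6, 1]
y = sum = 8.

8


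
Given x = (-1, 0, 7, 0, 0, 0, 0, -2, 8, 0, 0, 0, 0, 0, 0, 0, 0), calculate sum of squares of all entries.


Non-zero entries: [(0, -1), (2, 7), (7, -2), (8, 8)]
Squares: [1, 49, 4, 64]
||x||_2^2 = sum = 118.

118


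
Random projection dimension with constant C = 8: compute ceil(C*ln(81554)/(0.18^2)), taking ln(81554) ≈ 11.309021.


ln(81554) ≈ 11.309021.
eps^2 = 0.18^2 = 0.0324.
C*ln(N)/eps^2 ≈ 8*11.309021/0.0324 ≈ 2792.3509.
m = ceil(2792.3509) = 2793.

2793


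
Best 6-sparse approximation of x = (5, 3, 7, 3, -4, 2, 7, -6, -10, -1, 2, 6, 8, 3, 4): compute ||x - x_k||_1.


Sorted |x_i| descending: [10, 8, 7, 7, 6, 6, 5, 4, 4, 3, 3, 3, 2, 2, 1]
Keep top 6: [10, 8, 7, 7, 6, 6]
Tail entries: [5, 4, 4, 3, 3, 3, 2, 2, 1]
L1 error = sum of tail = 27.

27


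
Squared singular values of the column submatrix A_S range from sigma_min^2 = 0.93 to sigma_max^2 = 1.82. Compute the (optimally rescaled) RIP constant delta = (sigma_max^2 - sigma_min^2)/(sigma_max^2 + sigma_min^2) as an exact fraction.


lambda_max - lambda_min = 1.82 - 0.93 = 0.89.
lambda_max + lambda_min = 1.82 + 0.93 = 2.75.
delta = 0.89/2.75 = 89/275.

89/275


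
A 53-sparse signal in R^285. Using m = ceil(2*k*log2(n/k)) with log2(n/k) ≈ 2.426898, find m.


log2(n/k) = log2(285/53) ≈ 2.426898.
2*k*log2(n/k) ≈ 2*53*2.426898 = 257.251188.
m = ceil(257.251188) = 258.

258


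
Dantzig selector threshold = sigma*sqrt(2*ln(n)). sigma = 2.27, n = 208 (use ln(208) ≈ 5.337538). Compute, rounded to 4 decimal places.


ln(208) ≈ 5.337538.
2*ln(n) ≈ 10.675076.
sqrt(2*ln(n)) ≈ sqrt(10.675076) ≈ 3.267273.
threshold ≈ 2.27*3.267273 = 7.41670971 ≈ 7.4167.

7.4167


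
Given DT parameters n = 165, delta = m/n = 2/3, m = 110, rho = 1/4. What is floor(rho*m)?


m = 2/3*165 = 110.
rho = 1/4.
rho*m = 1/4*110 = 27.5.
k = floor(27.5) = 27.

27


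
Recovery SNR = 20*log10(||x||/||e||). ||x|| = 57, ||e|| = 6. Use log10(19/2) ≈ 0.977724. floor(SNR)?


||x||/||e|| = 57/6 = 19/2.
log10(19/2) ≈ 0.977724.
20*log10(||x||/||e||) ≈ 20*0.977724 = 19.55448.
floor(19.55448) = 19.

19


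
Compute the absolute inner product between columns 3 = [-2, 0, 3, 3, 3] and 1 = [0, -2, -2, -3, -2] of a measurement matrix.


Inner product: -2*0 + 0*-2 + 3*-2 + 3*-3 + 3*-2
Products: [0, 0, -6, -9, -6]
Sum = -21.
|dot| = 21.

21


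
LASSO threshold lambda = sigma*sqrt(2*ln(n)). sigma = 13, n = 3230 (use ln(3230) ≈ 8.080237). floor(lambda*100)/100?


ln(3230) ≈ 8.080237.
2*ln(n) ≈ 16.160474.
sqrt(2*ln(n)) ≈ sqrt(16.160474) ≈ 4.020009.
lambda ≈ 13*4.020009 = 52.260117.
floor(lambda*100)/100 = 52.26.

52.26


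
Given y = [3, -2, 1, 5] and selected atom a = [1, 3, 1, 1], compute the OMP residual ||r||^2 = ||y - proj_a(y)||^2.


a^T a = 12.
a^T y = 3.
coeff = 3/12 = 1/4.
||r||^2 = 153/4.

153/4


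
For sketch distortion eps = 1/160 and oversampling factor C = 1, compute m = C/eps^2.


1/eps = 160.
(1/eps)^2 = 25600.
m = 1*25600 = 25600.

25600


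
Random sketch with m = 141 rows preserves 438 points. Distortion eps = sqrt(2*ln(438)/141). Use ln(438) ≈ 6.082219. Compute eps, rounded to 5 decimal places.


ln(438) ≈ 6.082219.
2*ln(N)/m ≈ 2*6.082219/141 ≈ 0.08627261.
eps = sqrt(0.08627261) ≈ 0.293722 ≈ 0.29372.

0.29372


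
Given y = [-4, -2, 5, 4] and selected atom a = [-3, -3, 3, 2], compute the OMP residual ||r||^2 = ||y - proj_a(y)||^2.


a^T a = 31.
a^T y = 41.
coeff = 41/31 = 41/31.
||r||^2 = 210/31.

210/31


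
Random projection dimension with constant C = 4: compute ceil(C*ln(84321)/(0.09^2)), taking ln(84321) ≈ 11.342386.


ln(84321) ≈ 11.342386.
eps^2 = 0.09^2 = 0.0081.
C*ln(N)/eps^2 ≈ 4*11.342386/0.0081 ≈ 5601.1783.
m = ceil(5601.1783) = 5602.

5602


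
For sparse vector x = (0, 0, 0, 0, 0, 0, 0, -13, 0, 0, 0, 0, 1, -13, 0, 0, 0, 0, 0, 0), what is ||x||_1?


Non-zero entries: [(7, -13), (12, 1), (13, -13)]
Absolute values: [13, 1, 13]
||x||_1 = sum = 27.

27


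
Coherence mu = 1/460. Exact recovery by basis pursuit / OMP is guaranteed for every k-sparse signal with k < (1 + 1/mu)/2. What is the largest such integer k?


1/mu = 460.
1 + 1/mu = 461.
(1 + 1/mu)/2 = 230.5 is not an integer, so k_max = floor(230.5) = 230.

230


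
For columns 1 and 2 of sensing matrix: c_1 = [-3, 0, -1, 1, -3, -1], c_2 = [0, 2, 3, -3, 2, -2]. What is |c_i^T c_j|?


Inner product: -3*0 + 0*2 + -1*3 + 1*-3 + -3*2 + -1*-2
Products: [0, 0, -3, -3, -6, 2]
Sum = -10.
|dot| = 10.

10


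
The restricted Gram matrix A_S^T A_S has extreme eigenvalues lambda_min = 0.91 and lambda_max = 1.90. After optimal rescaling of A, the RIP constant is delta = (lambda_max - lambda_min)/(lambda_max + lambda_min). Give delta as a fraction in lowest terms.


lambda_max - lambda_min = 1.90 - 0.91 = 0.99.
lambda_max + lambda_min = 1.90 + 0.91 = 2.81.
delta = 0.99/2.81 = 99/281.

99/281


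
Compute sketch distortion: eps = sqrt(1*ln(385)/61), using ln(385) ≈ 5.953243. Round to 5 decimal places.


ln(385) ≈ 5.953243.
1*ln(N)/m ≈ 1*5.953243/61 ≈ 0.09759415.
eps = sqrt(0.09759415) ≈ 0.3124006 ≈ 0.31240.

0.31240


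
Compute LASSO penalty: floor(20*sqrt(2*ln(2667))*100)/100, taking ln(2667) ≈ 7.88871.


ln(2667) ≈ 7.88871.
2*ln(n) ≈ 15.77742.
sqrt(2*ln(n)) ≈ sqrt(15.77742) ≈ 3.97208.
lambda ≈ 20*3.97208 = 79.4416.
floor(lambda*100)/100 = 79.44.

79.44


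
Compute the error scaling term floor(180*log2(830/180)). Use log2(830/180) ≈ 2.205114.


log2(n/k) = log2(830/180) ≈ 2.205114.
k*log2(n/k) ≈ 180*2.205114 = 396.92052.
floor(396.92052) = 396.

396


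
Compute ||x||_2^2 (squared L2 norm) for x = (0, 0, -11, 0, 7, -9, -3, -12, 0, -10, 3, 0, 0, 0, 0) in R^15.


Non-zero entries: [(2, -11), (4, 7), (5, -9), (6, -3), (7, -12), (9, -10), (10, 3)]
Squares: [121, 49, 81, 9, 144, 100, 9]
||x||_2^2 = sum = 513.

513


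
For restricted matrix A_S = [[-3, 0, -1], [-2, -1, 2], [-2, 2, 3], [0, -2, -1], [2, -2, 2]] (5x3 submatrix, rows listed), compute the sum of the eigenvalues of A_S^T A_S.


Sum of eigenvalues of A_S^T A_S = trace(A_S^T A_S) = sum of squared column norms of A_S.
A_S^T A_S diagonal: [21, 13, 19].
trace = 21 + 13 + 19 = 53.

53


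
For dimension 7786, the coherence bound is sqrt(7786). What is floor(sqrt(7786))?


88^2 = 7744 <= 7786 < 7921 = 89^2, so 88 <= sqrt(7786) < 89.
floor(sqrt(7786)) = 88.

88


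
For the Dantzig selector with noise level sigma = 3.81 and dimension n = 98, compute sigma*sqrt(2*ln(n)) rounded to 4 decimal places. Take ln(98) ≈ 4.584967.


ln(98) ≈ 4.584967.
2*ln(n) ≈ 9.169934.
sqrt(2*ln(n)) ≈ sqrt(9.169934) ≈ 3.02819.
threshold ≈ 3.81*3.02819 = 11.5374039 ≈ 11.5374.

11.5374


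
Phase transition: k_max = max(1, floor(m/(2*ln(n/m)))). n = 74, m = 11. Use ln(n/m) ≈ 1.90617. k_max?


n/m = 74/11.
ln(n/m) ≈ 1.90617.
2*ln(n/m) ≈ 3.81234.
m/(2*ln(n/m)) ≈ 11/3.81234 ≈ 2.8854.
floor = 2.
k_max = max(1, 2) = 2.

2


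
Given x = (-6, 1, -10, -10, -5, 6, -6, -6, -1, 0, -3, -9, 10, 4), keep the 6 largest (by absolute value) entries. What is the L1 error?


Sorted |x_i| descending: [10, 10, 10, 9, 6, 6, 6, 6, 5, 4, 3, 1, 1, 0]
Keep top 6: [10, 10, 10, 9, 6, 6]
Tail entries: [6, 6, 5, 4, 3, 1, 1, 0]
L1 error = sum of tail = 26.

26


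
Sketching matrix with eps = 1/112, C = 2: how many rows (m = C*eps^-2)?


1/eps = 112.
(1/eps)^2 = 12544.
m = 2*12544 = 25088.

25088


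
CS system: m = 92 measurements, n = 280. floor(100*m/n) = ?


100*m/n = 100*92/280 ≈ 32.8571.
floor = 32.

32


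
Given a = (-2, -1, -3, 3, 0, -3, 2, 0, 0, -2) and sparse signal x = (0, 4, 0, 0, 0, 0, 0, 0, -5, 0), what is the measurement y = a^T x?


Non-zero terms: ['-1*4', '0*-5']
Products: [-4, 0]
y = sum = -4.

-4


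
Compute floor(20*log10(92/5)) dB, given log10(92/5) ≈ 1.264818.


||x||/||e|| = 92/5.
log10(92/5) ≈ 1.264818.
20*log10(||x||/||e||) ≈ 20*1.264818 = 25.29636.
floor(25.29636) = 25.

25


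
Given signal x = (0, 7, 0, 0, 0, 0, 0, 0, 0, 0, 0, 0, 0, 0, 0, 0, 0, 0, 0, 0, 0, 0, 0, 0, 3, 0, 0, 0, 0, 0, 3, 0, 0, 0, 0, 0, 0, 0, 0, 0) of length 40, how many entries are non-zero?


Non-zero positions: [1, 24, 30].
Sparsity = 3.

3


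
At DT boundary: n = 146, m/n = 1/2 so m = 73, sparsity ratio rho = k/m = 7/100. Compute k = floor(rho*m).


m = 1/2*146 = 73.
rho = 7/100.
rho*m = 7/100*73 = 5.11.
k = floor(5.11) = 5.

5


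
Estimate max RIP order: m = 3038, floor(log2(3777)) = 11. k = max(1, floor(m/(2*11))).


floor(log2(3777)) = 11.
2*11 = 22.
m/(2*floor(log2(n))) = 3038/22 ≈ 138.0909.
floor = 138.
k = max(1, 138) = 138.

138


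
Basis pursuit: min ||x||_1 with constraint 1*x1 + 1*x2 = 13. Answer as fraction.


Axis intercepts:
  x1 = 13, x2 = 0: L1 = 13
  x1 = 0, x2 = 13: L1 = 13
x* = (13, 0)
||x*||_1 = 13.

13


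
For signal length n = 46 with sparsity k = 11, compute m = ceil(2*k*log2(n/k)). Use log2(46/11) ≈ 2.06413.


log2(n/k) = log2(46/11) ≈ 2.06413.
2*k*log2(n/k) ≈ 2*11*2.06413 = 45.41086.
m = ceil(45.41086) = 46.

46


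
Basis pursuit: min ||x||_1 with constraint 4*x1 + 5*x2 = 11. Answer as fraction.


Axis intercepts:
  x1 = 11/4, x2 = 0: L1 = 11/4
  x1 = 0, x2 = 11/5: L1 = 11/5
x* = (0, 11/5)
||x*||_1 = 11/5.

11/5


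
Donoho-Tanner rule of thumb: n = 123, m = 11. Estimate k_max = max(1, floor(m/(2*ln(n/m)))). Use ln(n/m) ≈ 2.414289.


n/m = 123/11.
ln(n/m) ≈ 2.414289.
2*ln(n/m) ≈ 4.828578.
m/(2*ln(n/m)) ≈ 11/4.828578 ≈ 2.2781.
floor = 2.
k_max = max(1, 2) = 2.

2


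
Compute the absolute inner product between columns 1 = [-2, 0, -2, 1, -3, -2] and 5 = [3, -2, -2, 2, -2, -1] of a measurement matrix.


Inner product: -2*3 + 0*-2 + -2*-2 + 1*2 + -3*-2 + -2*-1
Products: [-6, 0, 4, 2, 6, 2]
Sum = 8.
|dot| = 8.

8


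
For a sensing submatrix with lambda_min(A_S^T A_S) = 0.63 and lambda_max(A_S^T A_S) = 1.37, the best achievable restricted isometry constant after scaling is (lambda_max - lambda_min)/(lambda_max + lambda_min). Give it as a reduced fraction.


lambda_max - lambda_min = 1.37 - 0.63 = 0.74.
lambda_max + lambda_min = 1.37 + 0.63 = 2.00.
delta = 0.74/2.00 = 74/200 = 37/100.

37/100


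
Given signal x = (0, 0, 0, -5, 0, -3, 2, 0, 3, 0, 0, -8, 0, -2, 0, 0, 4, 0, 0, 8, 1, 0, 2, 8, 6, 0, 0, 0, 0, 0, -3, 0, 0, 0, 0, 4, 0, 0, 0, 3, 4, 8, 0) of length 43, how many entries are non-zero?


Non-zero positions: [3, 5, 6, 8, 11, 13, 16, 19, 20, 22, 23, 24, 30, 35, 39, 40, 41].
Sparsity = 17.

17


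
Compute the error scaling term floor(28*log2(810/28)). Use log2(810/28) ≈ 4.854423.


log2(n/k) = log2(810/28) ≈ 4.854423.
k*log2(n/k) ≈ 28*4.854423 = 135.923844.
floor(135.923844) = 135.

135


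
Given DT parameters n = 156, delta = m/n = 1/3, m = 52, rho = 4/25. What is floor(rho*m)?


m = 1/3*156 = 52.
rho = 4/25.
rho*m = 4/25*52 = 8.32.
k = floor(8.32) = 8.

8


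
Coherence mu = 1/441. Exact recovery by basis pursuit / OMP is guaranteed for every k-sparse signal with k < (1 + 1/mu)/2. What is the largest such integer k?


1/mu = 441.
1 + 1/mu = 442.
(1 + 1/mu)/2 = 221 is an integer and the inequality is strict, so k_max = 221 - 1 = 220.

220


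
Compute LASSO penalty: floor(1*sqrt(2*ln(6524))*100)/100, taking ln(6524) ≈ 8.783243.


ln(6524) ≈ 8.783243.
2*ln(n) ≈ 17.566486.
sqrt(2*ln(n)) ≈ sqrt(17.566486) ≈ 4.191239.
lambda ≈ 1*4.191239 = 4.191239.
floor(lambda*100)/100 = 4.19.

4.19


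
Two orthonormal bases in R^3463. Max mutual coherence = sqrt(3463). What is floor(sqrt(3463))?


58^2 = 3364 <= 3463 < 3481 = 59^2, so 58 <= sqrt(3463) < 59.
floor(sqrt(3463)) = 58.

58


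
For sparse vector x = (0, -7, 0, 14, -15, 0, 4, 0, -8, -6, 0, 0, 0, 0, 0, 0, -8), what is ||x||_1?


Non-zero entries: [(1, -7), (3, 14), (4, -15), (6, 4), (8, -8), (9, -6), (16, -8)]
Absolute values: [7, 14, 15, 4, 8, 6, 8]
||x||_1 = sum = 62.

62


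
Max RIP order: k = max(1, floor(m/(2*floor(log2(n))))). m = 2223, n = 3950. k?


floor(log2(3950)) = 11.
2*11 = 22.
m/(2*floor(log2(n))) = 2223/22 ≈ 101.0455.
floor = 101.
k = max(1, 101) = 101.

101


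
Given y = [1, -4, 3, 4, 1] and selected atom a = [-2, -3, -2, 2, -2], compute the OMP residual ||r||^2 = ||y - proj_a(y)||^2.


a^T a = 25.
a^T y = 10.
coeff = 10/25 = 2/5.
||r||^2 = 39.

39


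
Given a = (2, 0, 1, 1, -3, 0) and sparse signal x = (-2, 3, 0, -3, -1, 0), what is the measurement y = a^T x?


Non-zero terms: ['2*-2', '0*3', '1*-3', '-3*-1']
Products: [-4, 0, -3, 3]
y = sum = -4.

-4


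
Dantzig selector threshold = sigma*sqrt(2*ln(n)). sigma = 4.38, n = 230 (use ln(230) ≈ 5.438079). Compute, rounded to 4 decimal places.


ln(230) ≈ 5.438079.
2*ln(n) ≈ 10.876158.
sqrt(2*ln(n)) ≈ sqrt(10.876158) ≈ 3.297902.
threshold ≈ 4.38*3.297902 = 14.44481076 ≈ 14.4448.

14.4448


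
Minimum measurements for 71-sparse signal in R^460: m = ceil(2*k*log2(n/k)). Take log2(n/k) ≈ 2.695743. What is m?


log2(n/k) = log2(460/71) ≈ 2.695743.
2*k*log2(n/k) ≈ 2*71*2.695743 = 382.795506.
m = ceil(382.795506) = 383.

383


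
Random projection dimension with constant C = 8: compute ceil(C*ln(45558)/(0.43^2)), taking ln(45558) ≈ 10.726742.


ln(45558) ≈ 10.726742.
eps^2 = 0.43^2 = 0.1849.
C*ln(N)/eps^2 ≈ 8*10.726742/0.1849 ≈ 464.11.
m = ceil(464.11) = 465.

465


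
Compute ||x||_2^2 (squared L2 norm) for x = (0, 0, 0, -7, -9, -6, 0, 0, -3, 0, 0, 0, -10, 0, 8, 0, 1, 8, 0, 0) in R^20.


Non-zero entries: [(3, -7), (4, -9), (5, -6), (8, -3), (12, -10), (14, 8), (16, 1), (17, 8)]
Squares: [49, 81, 36, 9, 100, 64, 1, 64]
||x||_2^2 = sum = 404.

404


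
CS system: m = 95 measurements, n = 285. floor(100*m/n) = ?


100*m/n = 100*95/285 ≈ 33.3333.
floor = 33.

33


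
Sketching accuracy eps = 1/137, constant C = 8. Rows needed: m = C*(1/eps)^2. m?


1/eps = 137.
(1/eps)^2 = 18769.
m = 8*18769 = 150152.

150152


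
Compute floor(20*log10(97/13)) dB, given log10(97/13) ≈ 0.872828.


||x||/||e|| = 97/13.
log10(97/13) ≈ 0.872828.
20*log10(||x||/||e||) ≈ 20*0.872828 = 17.45656.
floor(17.45656) = 17.

17


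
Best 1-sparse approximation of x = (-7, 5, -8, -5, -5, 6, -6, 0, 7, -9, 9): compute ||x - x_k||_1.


Sorted |x_i| descending: [9, 9, 8, 7, 7, 6, 6, 5, 5, 5, 0]
Keep top 1: [9]
Tail entries: [9, 8, 7, 7, 6, 6, 5, 5, 5, 0]
L1 error = sum of tail = 58.

58


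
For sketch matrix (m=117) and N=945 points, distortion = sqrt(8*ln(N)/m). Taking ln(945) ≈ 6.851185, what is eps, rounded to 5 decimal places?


ln(945) ≈ 6.851185.
8*ln(N)/m ≈ 8*6.851185/117 ≈ 0.46845709.
eps = sqrt(0.46845709) ≈ 0.6844393 ≈ 0.68444.

0.68444


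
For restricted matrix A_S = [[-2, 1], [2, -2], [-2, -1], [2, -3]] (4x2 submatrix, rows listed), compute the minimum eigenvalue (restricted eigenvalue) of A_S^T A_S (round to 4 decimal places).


A_S^T A_S = [[16, -10], [-10, 15]].
trace = 31.
det = 140.
disc = trace^2 - 4*det = 961 - 4*140 = 401.
sqrt(401) ≈ 20.024984.
lam_min = (31 - sqrt(401))/2 ≈ (31 - 20.024984)/2 = 5.487508 ≈ 5.4875.

5.4875


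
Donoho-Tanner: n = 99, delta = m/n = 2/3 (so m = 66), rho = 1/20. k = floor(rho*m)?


m = 2/3*99 = 66.
rho = 1/20.
rho*m = 1/20*66 = 3.3.
k = floor(3.3) = 3.

3


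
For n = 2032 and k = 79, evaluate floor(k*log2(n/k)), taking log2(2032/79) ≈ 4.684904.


log2(n/k) = log2(2032/79) ≈ 4.684904.
k*log2(n/k) ≈ 79*4.684904 = 370.107416.
floor(370.107416) = 370.

370


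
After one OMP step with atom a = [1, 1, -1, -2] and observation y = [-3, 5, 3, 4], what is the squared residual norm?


a^T a = 7.
a^T y = -9.
coeff = -9/7 = -9/7.
||r||^2 = 332/7.

332/7


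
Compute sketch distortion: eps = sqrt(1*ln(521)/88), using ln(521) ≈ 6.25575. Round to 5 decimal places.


ln(521) ≈ 6.25575.
1*ln(N)/m ≈ 1*6.25575/88 ≈ 0.07108807.
eps = sqrt(0.07108807) ≈ 0.2666235 ≈ 0.26662.

0.26662


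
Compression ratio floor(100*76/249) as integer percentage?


100*m/n = 100*76/249 ≈ 30.5221.
floor = 30.

30


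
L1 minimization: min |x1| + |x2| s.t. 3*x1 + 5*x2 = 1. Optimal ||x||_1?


Axis intercepts:
  x1 = 1/3, x2 = 0: L1 = 1/3
  x1 = 0, x2 = 1/5: L1 = 1/5
x* = (0, 1/5)
||x*||_1 = 1/5.

1/5


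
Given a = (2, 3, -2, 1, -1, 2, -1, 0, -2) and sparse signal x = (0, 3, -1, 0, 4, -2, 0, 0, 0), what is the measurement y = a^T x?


Non-zero terms: ['3*3', '-2*-1', '-1*4', '2*-2']
Products: [9, 2, -4, -4]
y = sum = 3.

3


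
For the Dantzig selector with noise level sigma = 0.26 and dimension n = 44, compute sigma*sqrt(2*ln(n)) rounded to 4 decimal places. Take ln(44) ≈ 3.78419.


ln(44) ≈ 3.78419.
2*ln(n) ≈ 7.56838.
sqrt(2*ln(n)) ≈ sqrt(7.56838) ≈ 2.751069.
threshold ≈ 0.26*2.751069 = 0.71527794 ≈ 0.7153.

0.7153


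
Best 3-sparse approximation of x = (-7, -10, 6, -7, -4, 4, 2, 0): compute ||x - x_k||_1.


Sorted |x_i| descending: [10, 7, 7, 6, 4, 4, 2, 0]
Keep top 3: [10, 7, 7]
Tail entries: [6, 4, 4, 2, 0]
L1 error = sum of tail = 16.

16


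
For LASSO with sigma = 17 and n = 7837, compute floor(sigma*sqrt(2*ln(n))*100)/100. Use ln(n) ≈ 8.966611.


ln(7837) ≈ 8.966611.
2*ln(n) ≈ 17.933222.
sqrt(2*ln(n)) ≈ sqrt(17.933222) ≈ 4.234764.
lambda ≈ 17*4.234764 = 71.990988.
floor(lambda*100)/100 = 71.99.

71.99


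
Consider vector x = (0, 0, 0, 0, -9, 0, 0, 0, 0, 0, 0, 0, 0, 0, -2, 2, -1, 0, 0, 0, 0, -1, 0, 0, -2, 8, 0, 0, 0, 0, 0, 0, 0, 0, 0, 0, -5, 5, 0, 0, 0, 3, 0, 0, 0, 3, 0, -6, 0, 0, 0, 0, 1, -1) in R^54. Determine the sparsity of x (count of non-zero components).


Non-zero positions: [4, 14, 15, 16, 21, 24, 25, 36, 37, 41, 45, 47, 52, 53].
Sparsity = 14.

14


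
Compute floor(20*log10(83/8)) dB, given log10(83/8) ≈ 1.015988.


||x||/||e|| = 83/8.
log10(83/8) ≈ 1.015988.
20*log10(||x||/||e||) ≈ 20*1.015988 = 20.31976.
floor(20.31976) = 20.

20


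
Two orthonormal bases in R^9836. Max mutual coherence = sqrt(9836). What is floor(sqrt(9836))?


99^2 = 9801 <= 9836 < 10000 = 100^2, so 99 <= sqrt(9836) < 100.
floor(sqrt(9836)) = 99.

99


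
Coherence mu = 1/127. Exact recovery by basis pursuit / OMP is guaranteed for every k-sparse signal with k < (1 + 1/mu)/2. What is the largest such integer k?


1/mu = 127.
1 + 1/mu = 128.
(1 + 1/mu)/2 = 64 is an integer and the inequality is strict, so k_max = 64 - 1 = 63.

63


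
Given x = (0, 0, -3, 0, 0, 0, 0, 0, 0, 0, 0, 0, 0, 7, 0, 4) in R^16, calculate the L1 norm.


Non-zero entries: [(2, -3), (13, 7), (15, 4)]
Absolute values: [3, 7, 4]
||x||_1 = sum = 14.

14


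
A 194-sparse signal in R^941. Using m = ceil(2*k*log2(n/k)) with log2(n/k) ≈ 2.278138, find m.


log2(n/k) = log2(941/194) ≈ 2.278138.
2*k*log2(n/k) ≈ 2*194*2.278138 = 883.917544.
m = ceil(883.917544) = 884.

884


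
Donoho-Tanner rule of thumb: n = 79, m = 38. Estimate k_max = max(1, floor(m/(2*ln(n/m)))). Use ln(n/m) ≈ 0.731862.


n/m = 79/38.
ln(n/m) ≈ 0.731862.
2*ln(n/m) ≈ 1.463724.
m/(2*ln(n/m)) ≈ 38/1.463724 ≈ 25.9612.
floor = 25.
k_max = max(1, 25) = 25.

25


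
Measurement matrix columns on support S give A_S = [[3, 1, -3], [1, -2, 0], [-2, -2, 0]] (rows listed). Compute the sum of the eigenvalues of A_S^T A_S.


Sum of eigenvalues of A_S^T A_S = trace(A_S^T A_S) = sum of squared column norms of A_S.
A_S^T A_S diagonal: [14, 9, 9].
trace = 14 + 9 + 9 = 32.

32


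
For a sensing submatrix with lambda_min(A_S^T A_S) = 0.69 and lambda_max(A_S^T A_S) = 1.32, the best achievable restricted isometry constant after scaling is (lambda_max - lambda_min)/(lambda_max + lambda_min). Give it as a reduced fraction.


lambda_max - lambda_min = 1.32 - 0.69 = 0.63.
lambda_max + lambda_min = 1.32 + 0.69 = 2.01.
delta = 0.63/2.01 = 63/201 = 21/67.

21/67


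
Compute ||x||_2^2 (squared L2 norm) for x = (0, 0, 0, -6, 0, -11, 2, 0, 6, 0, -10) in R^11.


Non-zero entries: [(3, -6), (5, -11), (6, 2), (8, 6), (10, -10)]
Squares: [36, 121, 4, 36, 100]
||x||_2^2 = sum = 297.

297


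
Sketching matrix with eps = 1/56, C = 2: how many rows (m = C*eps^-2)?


1/eps = 56.
(1/eps)^2 = 3136.
m = 2*3136 = 6272.

6272


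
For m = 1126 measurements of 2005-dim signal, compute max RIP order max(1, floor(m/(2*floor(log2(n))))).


floor(log2(2005)) = 10.
2*10 = 20.
m/(2*floor(log2(n))) = 1126/20 ≈ 56.3.
floor = 56.
k = max(1, 56) = 56.

56


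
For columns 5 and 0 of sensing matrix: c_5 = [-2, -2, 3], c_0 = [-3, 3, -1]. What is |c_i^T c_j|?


Inner product: -2*-3 + -2*3 + 3*-1
Products: [6, -6, -3]
Sum = -3.
|dot| = 3.

3


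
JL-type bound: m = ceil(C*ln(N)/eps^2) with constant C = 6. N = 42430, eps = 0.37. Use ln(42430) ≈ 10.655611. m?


ln(42430) ≈ 10.655611.
eps^2 = 0.37^2 = 0.1369.
C*ln(N)/eps^2 ≈ 6*10.655611/0.1369 ≈ 467.01.
m = ceil(467.01) = 468.

468


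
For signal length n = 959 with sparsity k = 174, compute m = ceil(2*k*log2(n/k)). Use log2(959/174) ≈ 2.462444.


log2(n/k) = log2(959/174) ≈ 2.462444.
2*k*log2(n/k) ≈ 2*174*2.462444 = 856.930512.
m = ceil(856.930512) = 857.

857


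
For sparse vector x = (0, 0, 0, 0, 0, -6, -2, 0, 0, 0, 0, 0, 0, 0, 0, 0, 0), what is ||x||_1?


Non-zero entries: [(5, -6), (6, -2)]
Absolute values: [6, 2]
||x||_1 = sum = 8.

8


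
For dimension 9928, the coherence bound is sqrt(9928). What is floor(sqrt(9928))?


99^2 = 9801 <= 9928 < 10000 = 100^2, so 99 <= sqrt(9928) < 100.
floor(sqrt(9928)) = 99.

99


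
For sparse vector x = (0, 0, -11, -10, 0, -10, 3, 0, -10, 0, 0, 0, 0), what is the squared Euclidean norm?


Non-zero entries: [(2, -11), (3, -10), (5, -10), (6, 3), (8, -10)]
Squares: [121, 100, 100, 9, 100]
||x||_2^2 = sum = 430.

430
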